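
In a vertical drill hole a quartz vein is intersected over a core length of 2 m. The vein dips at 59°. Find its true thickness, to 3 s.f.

True thickness t = h · cos(dip) = 2 × cos 59°
t = 2 × 0.5150 = 1.030 m

1.03 m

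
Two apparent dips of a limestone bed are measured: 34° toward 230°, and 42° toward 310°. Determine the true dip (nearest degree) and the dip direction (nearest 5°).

Each apparent-dip line lies in the plane. As unit vectors (x east, y north, z up), v₁ plunges 34°→230° and v₂ plunges 42°→310°.
The plane normal is n = v₁ × v₂ ∝ (-0.624, 0.107, 0.607).
tan δ = √(n_x²+n_y²)/n_z = 0.633/0.607, so δ = 46.2°.
The horizontal component of n points toward azimuth atan2(n_x, n_y) = 280°, the dip direction.

true dip 46°, dip direction 280°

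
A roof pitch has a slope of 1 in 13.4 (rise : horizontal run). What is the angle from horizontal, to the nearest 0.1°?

4.3°

tan θ = 1/13.4 = 0.0746
θ = arctan(0.0746) = 4.27°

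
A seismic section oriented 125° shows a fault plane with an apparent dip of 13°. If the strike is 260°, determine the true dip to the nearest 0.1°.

The section is 45° from the strike.
tan δ = tan α / sin β = tan 13° / sin 45° = 0.2309 / 0.7071 = 0.3265
true dip = arctan 0.3265 = 18.08°

18.1°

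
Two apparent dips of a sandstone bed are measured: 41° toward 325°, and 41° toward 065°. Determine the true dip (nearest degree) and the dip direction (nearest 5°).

true dip 54°, dip direction 015°

The two traces are lines in the plane: v₁ = (sin 325°·cos 41°, cos 325°·cos 41°, −sin 41°), v₂ = (sin 65°·cos 41°, cos 65°·cos 41°, −sin 41°).
Cross product v₁ × v₂ gives the pole to the plane: n ∝ (0.196, 0.733, 0.561).
Dip δ = arctan(|n_h|/n_z) = arctan(0.759/0.561) = 53.5°.
Dip direction = azimuth of (n_x, n_y) = atan2(0.196, 0.733) = 15°.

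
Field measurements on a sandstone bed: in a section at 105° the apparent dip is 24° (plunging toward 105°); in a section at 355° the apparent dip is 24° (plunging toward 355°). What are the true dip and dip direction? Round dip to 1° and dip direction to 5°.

true dip 38°, dip direction 050°

The two traces are lines in the plane: v₁ = (sin 105°·cos 24°, cos 105°·cos 24°, −sin 24°), v₂ = (sin 355°·cos 24°, cos 355°·cos 24°, −sin 24°).
The plane normal is n = v₁ × v₂ ∝ (0.466, 0.391, 0.784).
True dip = arccos(n_z / |n|) = arccos(0.7899) = 37.8°.
The horizontal component of n points toward azimuth atan2(n_x, n_y) = 50°, the dip direction.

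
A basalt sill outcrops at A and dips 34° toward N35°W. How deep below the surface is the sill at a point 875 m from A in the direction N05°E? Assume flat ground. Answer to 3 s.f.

The hole lies 40° from the dip direction, so the down-dip offset is 875 × cos 40° = 670.29 m.
Depth = down-dip offset × tan(dip) = 670.29 × tan 34° = 670.29 × 0.6745
Depth = 452.12 m

452 m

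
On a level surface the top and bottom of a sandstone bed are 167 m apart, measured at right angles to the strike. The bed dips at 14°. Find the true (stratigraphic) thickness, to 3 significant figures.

True thickness t = w · sin(dip) = 167 × sin 14°
t = 167 × 0.2419 = 40.401 m

40.4 m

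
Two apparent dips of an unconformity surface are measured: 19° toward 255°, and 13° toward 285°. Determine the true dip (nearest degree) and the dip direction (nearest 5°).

true dip 20°, dip direction 235°

Each apparent-dip line lies in the plane. As unit vectors (x east, y north, z up), v₁ plunges 19°→255° and v₂ plunges 13°→285°.
Cross product v₁ × v₂ gives the pole to the plane: n ∝ (-0.137, -0.101, 0.461).
True dip = arccos(n_z / |n|) = arccos(0.9379) = 20.3°.
Dip direction = atan2(-0.137, -0.101) = 234° (azimuth of n's horizontal projection).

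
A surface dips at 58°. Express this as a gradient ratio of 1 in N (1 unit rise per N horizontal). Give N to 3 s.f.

1 : N means tan θ = 1/N, so N = 1/tan 58° = 1/1.6003

1 in 0.625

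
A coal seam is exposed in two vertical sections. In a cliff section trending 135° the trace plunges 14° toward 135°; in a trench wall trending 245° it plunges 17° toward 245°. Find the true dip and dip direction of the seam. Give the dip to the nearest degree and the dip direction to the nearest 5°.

true dip 26°, dip direction 195°

The two traces are lines in the plane: v₁ = (sin 135°·cos 14°, cos 135°·cos 14°, −sin 14°), v₂ = (sin 245°·cos 17°, cos 245°·cos 17°, −sin 17°).
The plane normal is n = v₁ × v₂ ∝ (-0.103, -0.410, 0.872).
True dip = arccos(n_z / |n|) = arccos(0.8997) = 25.9°.
The horizontal component of n points toward azimuth atan2(n_x, n_y) = 194°, the dip direction.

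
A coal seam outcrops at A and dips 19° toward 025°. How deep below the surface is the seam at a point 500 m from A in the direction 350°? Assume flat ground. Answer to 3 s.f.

The hole lies 35° from the dip direction, so the down-dip offset is 500 × cos 35° = 409.58 m.
Depth = down-dip offset × tan(dip) = 409.58 × tan 19° = 409.58 × 0.3443
Depth = 141.03 m

141 m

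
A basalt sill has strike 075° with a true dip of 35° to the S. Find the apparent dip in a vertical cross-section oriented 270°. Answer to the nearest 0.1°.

The strike is 075° and the section trends 270°; the acute angle between them is β = 15°.
tan(apparent dip) = tan 35° · sin 15° = 0.1812
α = arctan(0.1812) = 10.27°

10.3°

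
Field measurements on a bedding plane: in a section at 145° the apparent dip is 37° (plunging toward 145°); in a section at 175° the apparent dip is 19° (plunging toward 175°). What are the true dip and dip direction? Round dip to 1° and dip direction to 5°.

true dip 44°, dip direction 105°

Represent each trace as a vector plunging at its apparent dip toward its trend (east-north-up frame): v₁ = (0.458, -0.654, -0.602), v₂ = (0.082, -0.942, -0.326).
Cross product v₁ × v₂ gives the pole to the plane: n ∝ (0.354, -0.100, 0.378).
True dip = arccos(n_z / |n|) = arccos(0.7165) = 44.2°.
Dip direction = azimuth of (n_x, n_y) = atan2(0.354, -0.100) = 106°.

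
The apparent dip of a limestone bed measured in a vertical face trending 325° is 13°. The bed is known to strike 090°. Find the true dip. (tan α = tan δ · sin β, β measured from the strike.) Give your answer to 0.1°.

15.7°

β = acute angle between strike 090° and section 325° = 55°.
tan δ = tan α / sin β = tan 13° / sin 55° = 0.2309 / 0.8192 = 0.2818
δ = arctan(0.2818) = 15.74°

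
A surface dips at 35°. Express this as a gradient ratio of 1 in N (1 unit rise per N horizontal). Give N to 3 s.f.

1 in 1.43

1 : N means tan θ = 1/N, so N = 1/tan 35° = 1/0.7002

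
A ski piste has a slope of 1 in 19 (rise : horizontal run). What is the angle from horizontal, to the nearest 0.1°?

tan θ = 1/19 = 0.0526
θ = arctan(0.0526) = 3.01°

3.0°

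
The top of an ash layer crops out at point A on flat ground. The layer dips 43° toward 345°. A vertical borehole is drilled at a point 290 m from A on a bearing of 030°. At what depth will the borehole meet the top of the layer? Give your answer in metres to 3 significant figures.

191 m

The hole lies 45° from the dip direction, so the down-dip offset is 290 × cos 45° = 205.06 m.
Depth = down-dip offset × tan(dip) = 205.06 × tan 43° = 205.06 × 0.9325
Depth = 191.22 m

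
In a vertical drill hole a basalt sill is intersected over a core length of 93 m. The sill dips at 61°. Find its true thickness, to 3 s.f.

True thickness t = h · cos(dip) = 93 × cos 61°
t = 93 × 0.4848 = 45.087 m

45.1 m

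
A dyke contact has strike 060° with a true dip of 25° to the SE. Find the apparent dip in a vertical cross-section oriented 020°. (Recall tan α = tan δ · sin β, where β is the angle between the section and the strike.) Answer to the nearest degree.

The strike is 060° and the section trends 020°; the acute angle between them is β = 40°.
tan α = tan 25° × sin 40° = 0.4663 × 0.6428 = 0.2997
apparent dip = arctan 0.2997 = 16.69°

17°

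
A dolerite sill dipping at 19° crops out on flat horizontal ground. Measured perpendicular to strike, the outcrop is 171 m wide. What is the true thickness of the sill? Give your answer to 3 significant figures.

True thickness t = w · sin(dip) = 171 × sin 19°
t = 171 × 0.3256 = 55.672 m

55.7 m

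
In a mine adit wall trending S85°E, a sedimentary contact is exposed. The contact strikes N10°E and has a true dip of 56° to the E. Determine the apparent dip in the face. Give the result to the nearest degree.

56°

The section lies 85° from the strike.
tan(apparent dip) = tan 56° · sin 85° = 1.4769
apparent dip = arctan 1.4769 = 55.90°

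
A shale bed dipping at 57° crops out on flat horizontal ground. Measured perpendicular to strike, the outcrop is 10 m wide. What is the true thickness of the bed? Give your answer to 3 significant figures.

True thickness t = w · sin(dip) = 10 × sin 57°
t = 10 × 0.8387 = 8.387 m

8.39 m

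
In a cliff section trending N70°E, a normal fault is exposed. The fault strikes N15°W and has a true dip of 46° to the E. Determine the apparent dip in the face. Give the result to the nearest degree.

The strike is N15°W and the section trends N70°E; the acute angle between them is β = 85°.
tan(apparent dip) = tan 46° · sin 85° = 1.0316
apparent dip = arctan 1.0316 = 45.89°

46°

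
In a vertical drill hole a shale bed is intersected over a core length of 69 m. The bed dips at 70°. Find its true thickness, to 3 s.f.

23.6 m

True thickness t = h · cos(dip) = 69 × cos 70°
t = 69 × 0.3420 = 23.599 m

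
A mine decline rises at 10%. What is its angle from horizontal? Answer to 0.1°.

tan θ = 10/100 = 0.1000
θ = arctan(0.1000) = 5.71°

5.7°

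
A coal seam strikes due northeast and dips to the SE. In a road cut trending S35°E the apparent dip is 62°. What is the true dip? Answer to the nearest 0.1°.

62.4°

β = acute angle between strike due northeast and section S35°E = 80°.
tan δ = tan α / sin β = tan 62° / sin 80° = 1.8807 / 0.9848 = 1.9097
δ = arctan(1.9097) = 62.36°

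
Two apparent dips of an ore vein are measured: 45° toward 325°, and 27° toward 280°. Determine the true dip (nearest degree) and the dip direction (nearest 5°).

Each apparent-dip line lies in the plane. As unit vectors (x east, y north, z up), v₁ plunges 45°→325° and v₂ plunges 27°→280°.
The plane normal is n = v₁ × v₂ ∝ (-0.154, 0.436, 0.446).
True dip = arccos(n_z / |n|) = arccos(0.6937) = 46.1°.
Dip direction = atan2(-0.154, 0.436) = 341° (azimuth of n's horizontal projection).

true dip 46°, dip direction 340°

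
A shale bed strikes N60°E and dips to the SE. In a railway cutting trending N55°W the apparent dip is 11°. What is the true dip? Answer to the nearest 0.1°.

The section is 65° from the strike.
tan δ = tan α / sin β = tan 11° / sin 65° = 0.1944 / 0.9063 = 0.2145
true dip = arctan 0.2145 = 12.11°

12.1°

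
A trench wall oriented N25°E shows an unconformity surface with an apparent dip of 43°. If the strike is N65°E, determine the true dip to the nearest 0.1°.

The section is 40° from the strike.
tan(true dip) = tan 43° / sin 40° = 1.4507
true dip = arctan 1.4507 = 55.42°

55.4°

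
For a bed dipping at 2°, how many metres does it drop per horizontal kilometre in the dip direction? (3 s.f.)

drop per km = 1000 × tan 2° = 1000 × 0.0349

34.9 m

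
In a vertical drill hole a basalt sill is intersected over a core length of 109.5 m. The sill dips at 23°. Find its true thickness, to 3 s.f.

101 m

True thickness t = h · cos(dip) = 109.5 × cos 23°
t = 109.5 × 0.9205 = 100.795 m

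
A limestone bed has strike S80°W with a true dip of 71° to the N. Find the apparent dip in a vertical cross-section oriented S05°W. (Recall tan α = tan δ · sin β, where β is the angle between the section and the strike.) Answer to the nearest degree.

70°

Angle between strike (S80°W) and section (S05°W): β = 75°.
tan(apparent dip) = tan 71° · sin 75° = 2.8053
apparent dip = arctan 2.8053 = 70.38°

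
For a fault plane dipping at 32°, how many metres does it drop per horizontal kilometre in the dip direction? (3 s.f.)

625 m

drop per km = 1000 × tan 32° = 1000 × 0.6249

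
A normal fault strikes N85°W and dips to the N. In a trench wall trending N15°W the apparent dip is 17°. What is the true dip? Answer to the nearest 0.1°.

The section is 70° from the strike.
tan δ = tan α / sin β = tan 17° / sin 70° = 0.3057 / 0.9397 = 0.3254
true dip = arctan 0.3254 = 18.02°

18.0°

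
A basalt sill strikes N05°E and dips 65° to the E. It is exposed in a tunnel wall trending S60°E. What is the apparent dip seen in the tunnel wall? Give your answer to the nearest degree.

Angle between strike (N05°E) and section (S60°E): β = 65°.
tan(apparent dip) = tan 65° · sin 65° = 1.9436
apparent dip = arctan 1.9436 = 62.77°

63°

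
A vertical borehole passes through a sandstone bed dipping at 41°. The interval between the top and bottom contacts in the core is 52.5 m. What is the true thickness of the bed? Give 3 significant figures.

True thickness t = h · cos(dip) = 52.5 × cos 41°
t = 52.5 × 0.7547 = 39.622 m

39.6 m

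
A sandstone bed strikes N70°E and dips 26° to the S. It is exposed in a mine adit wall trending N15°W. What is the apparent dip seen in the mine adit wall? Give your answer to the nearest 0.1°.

The section lies 85° from the strike.
tan α = tan 26° × sin 85° = 0.4877 × 0.9962 = 0.4859
α = arctan(0.4859) = 25.91°

25.9°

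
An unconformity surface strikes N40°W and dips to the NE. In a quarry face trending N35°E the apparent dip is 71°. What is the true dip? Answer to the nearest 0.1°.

β = acute angle between strike N40°W and section N35°E = 75°.
tan δ = tan α / sin β = tan 71° / sin 75° = 2.9042 / 0.9659 = 3.0067
δ = arctan(3.0067) = 71.60°

71.6°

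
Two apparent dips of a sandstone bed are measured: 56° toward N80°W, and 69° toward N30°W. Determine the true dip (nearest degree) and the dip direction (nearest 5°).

true dip 69°, dip direction 335°

Each apparent-dip line lies in the plane. As unit vectors (x east, y north, z up), v₁ plunges 56°→N80°W and v₂ plunges 69°→N30°W.
The plane normal is n = v₁ × v₂ ∝ (-0.167, 0.366, 0.154).
True dip = arccos(n_z / |n|) = arccos(0.3569) = 69.1°.
Dip direction = atan2(-0.167, 0.366) = 335° (azimuth of n's horizontal projection).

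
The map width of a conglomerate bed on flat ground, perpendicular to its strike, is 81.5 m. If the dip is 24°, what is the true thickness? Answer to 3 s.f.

33.1 m

True thickness t = w · sin(dip) = 81.5 × sin 24°
t = 81.5 × 0.4067 = 33.149 m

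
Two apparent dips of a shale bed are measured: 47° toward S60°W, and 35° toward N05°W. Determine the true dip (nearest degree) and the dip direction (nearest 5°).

The two traces are lines in the plane: v₁ = (sin 240°·cos 47°, cos 240°·cos 47°, −sin 47°), v₂ = (sin 355°·cos 35°, cos 355°·cos 35°, −sin 35°).
n = v₁ × v₂ = (-0.792, 0.287, 0.506) (taken with n_z > 0).
Dip δ = arctan(|n_h|/n_z) = arctan(0.843/0.506) = 59.0°.
Dip direction = atan2(-0.792, 0.287) = 290° (azimuth of n's horizontal projection).

true dip 59°, dip direction 290°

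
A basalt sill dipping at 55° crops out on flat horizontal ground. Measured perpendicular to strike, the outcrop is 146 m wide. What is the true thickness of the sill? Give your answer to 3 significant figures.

120 m

True thickness t = w · sin(dip) = 146 × sin 55°
t = 146 × 0.8192 = 119.596 m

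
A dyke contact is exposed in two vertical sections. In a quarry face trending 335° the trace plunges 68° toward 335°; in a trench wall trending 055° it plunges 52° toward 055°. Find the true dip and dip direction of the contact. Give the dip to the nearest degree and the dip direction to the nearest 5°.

Represent each trace as a vector plunging at its apparent dip toward its trend (east-north-up frame): v₁ = (-0.158, 0.340, -0.927), v₂ = (0.504, 0.353, -0.788).
n = v₁ × v₂ = (-0.060, 0.592, 0.227) (taken with n_z > 0).
tan δ = √(n_x²+n_y²)/n_z = 0.595/0.227, so δ = 69.1°.
The horizontal component of n points toward azimuth atan2(n_x, n_y) = 354°, the dip direction.

true dip 69°, dip direction 355°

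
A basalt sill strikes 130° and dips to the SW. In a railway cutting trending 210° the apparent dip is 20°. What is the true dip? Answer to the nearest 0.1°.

20.3°

The section is 80° from the strike.
tan δ = tan α / sin β = tan 20° / sin 80° = 0.3640 / 0.9848 = 0.3696
true dip = arctan 0.3696 = 20.28°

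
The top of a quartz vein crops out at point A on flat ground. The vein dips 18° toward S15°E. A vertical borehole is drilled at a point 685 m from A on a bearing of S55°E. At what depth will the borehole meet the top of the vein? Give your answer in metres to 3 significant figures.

170 m

The hole lies 40° from the dip direction, so the down-dip offset is 685 × cos 40° = 524.74 m.
Depth = down-dip offset × tan(dip) = 524.74 × tan 18° = 524.74 × 0.3249
Depth = 170.50 m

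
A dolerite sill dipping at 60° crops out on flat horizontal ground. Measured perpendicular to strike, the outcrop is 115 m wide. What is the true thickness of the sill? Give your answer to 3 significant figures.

99.6 m

True thickness t = w · sin(dip) = 115 × sin 60°
t = 115 × 0.8660 = 99.593 m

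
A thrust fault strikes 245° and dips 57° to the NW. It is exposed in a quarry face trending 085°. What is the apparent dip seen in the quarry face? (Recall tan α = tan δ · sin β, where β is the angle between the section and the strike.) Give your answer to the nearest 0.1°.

The section lies 20° from the strike.
tan(apparent dip) = tan 57° · sin 20° = 0.5267
apparent dip = arctan 0.5267 = 27.77°

27.8°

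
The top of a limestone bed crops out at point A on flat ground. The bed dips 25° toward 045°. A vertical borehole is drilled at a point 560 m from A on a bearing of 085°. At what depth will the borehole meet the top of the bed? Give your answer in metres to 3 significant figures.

200 m

The hole lies 40° from the dip direction, so the down-dip offset is 560 × cos 40° = 428.98 m.
Depth = down-dip offset × tan(dip) = 428.98 × tan 25° = 428.98 × 0.4663
Depth = 200.04 m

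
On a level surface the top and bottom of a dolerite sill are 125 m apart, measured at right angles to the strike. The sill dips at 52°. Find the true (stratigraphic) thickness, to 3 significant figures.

True thickness t = w · sin(dip) = 125 × sin 52°
t = 125 × 0.7880 = 98.501 m

98.5 m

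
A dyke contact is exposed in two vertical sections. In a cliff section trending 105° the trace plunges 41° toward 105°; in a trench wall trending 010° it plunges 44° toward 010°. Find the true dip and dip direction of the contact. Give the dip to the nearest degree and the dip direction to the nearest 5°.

true dip 54°, dip direction 055°

The two traces are lines in the plane: v₁ = (sin 105°·cos 41°, cos 105°·cos 41°, −sin 41°), v₂ = (sin 10°·cos 44°, cos 10°·cos 44°, −sin 44°).
Cross product v₁ × v₂ gives the pole to the plane: n ∝ (0.600, 0.424, 0.541).
True dip = arccos(n_z / |n|) = arccos(0.5925) = 53.7°.
The horizontal component of n points toward azimuth atan2(n_x, n_y) = 55°, the dip direction.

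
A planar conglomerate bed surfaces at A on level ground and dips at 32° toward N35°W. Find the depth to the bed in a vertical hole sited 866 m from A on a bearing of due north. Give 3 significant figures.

443 m

The hole lies 35° from the dip direction, so the down-dip offset is 866 × cos 35° = 709.39 m.
Depth = down-dip offset × tan(dip) = 709.39 × tan 32° = 709.39 × 0.6249
Depth = 443.27 m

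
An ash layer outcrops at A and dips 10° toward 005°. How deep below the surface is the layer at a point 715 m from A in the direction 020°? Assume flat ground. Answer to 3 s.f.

122 m

The hole lies 15° from the dip direction, so the down-dip offset is 715 × cos 15° = 690.64 m.
Depth = down-dip offset × tan(dip) = 690.64 × tan 10° = 690.64 × 0.1763
Depth = 121.78 m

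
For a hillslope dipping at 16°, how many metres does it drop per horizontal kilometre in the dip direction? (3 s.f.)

287 m

drop per km = 1000 × tan 16° = 1000 × 0.2867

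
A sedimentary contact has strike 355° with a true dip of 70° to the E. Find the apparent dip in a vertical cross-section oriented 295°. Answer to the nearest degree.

67°

The strike is 355° and the section trends 295°; the acute angle between them is β = 60°.
tan(apparent dip) = tan 70° · sin 60° = 2.3794
apparent dip = arctan 2.3794 = 67.20°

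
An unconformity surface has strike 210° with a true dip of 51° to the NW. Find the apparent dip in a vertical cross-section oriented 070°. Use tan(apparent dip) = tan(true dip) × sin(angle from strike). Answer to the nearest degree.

The section lies 40° from the strike.
tan α = tan 51° × sin 40° = 1.2349 × 0.6428 = 0.7938
apparent dip = arctan 0.7938 = 38.44°

38°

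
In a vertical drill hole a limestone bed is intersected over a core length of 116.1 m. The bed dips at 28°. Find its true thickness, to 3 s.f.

True thickness t = h · cos(dip) = 116.1 × cos 28°
t = 116.1 × 0.8829 = 102.510 m

103 m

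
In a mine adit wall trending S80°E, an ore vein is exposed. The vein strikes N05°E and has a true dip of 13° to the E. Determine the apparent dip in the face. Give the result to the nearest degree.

Angle between strike (N05°E) and section (S80°E): β = 85°.
tan α = tan 13° × sin 85° = 0.2309 × 0.9962 = 0.2300
α = arctan(0.2300) = 12.95°

13°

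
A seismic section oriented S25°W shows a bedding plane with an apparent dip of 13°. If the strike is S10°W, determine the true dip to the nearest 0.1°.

41.7°

The section is 15° from the strike.
tan(true dip) = tan 13° / sin 15° = 0.8920
δ = arctan(0.8920) = 41.73°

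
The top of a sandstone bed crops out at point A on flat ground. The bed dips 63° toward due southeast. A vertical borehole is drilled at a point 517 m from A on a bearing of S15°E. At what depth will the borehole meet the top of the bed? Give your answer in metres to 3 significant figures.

879 m

The hole lies 30° from the dip direction, so the down-dip offset is 517 × cos 30° = 447.74 m.
Depth = down-dip offset × tan(dip) = 447.74 × tan 63° = 447.74 × 1.9626
Depth = 878.73 m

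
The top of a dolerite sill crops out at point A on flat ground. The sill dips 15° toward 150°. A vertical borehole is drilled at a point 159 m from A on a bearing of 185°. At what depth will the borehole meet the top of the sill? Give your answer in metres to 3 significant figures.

The hole lies 35° from the dip direction, so the down-dip offset is 159 × cos 35° = 130.25 m.
Depth = down-dip offset × tan(dip) = 130.25 × tan 15° = 130.25 × 0.2679
Depth = 34.90 m

34.9 m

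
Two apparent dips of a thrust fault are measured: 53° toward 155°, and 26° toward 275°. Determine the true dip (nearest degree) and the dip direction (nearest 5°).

Represent each trace as a vector plunging at its apparent dip toward its trend (east-north-up frame): v₁ = (0.254, -0.545, -0.799), v₂ = (-0.895, 0.078, -0.438).
n = v₁ × v₂ = (-0.302, -0.827, 0.468) (taken with n_z > 0).
tan δ = √(n_x²+n_y²)/n_z = 0.880/0.468, so δ = 62.0°.
The horizontal component of n points toward azimuth atan2(n_x, n_y) = 200°, the dip direction.

true dip 62°, dip direction 200°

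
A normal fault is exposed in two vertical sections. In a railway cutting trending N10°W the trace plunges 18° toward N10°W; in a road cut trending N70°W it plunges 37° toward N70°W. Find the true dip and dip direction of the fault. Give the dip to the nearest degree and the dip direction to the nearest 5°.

true dip 37°, dip direction 285°

Each apparent-dip line lies in the plane. As unit vectors (x east, y north, z up), v₁ plunges 18°→N10°W and v₂ plunges 37°→N70°W.
Cross product v₁ × v₂ gives the pole to the plane: n ∝ (-0.479, 0.133, 0.658).
Dip δ = arctan(|n_h|/n_z) = arctan(0.497/0.658) = 37.1°.
Dip direction = atan2(-0.479, 0.133) = 285° (azimuth of n's horizontal projection).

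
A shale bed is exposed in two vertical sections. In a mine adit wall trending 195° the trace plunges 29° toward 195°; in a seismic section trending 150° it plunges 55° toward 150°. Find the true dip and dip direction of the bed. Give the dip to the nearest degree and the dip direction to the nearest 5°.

true dip 57°, dip direction 125°

Each apparent-dip line lies in the plane. As unit vectors (x east, y north, z up), v₁ plunges 29°→195° and v₂ plunges 55°→150°.
The plane normal is n = v₁ × v₂ ∝ (0.451, -0.324, 0.355).
True dip = arccos(n_z / |n|) = arccos(0.5380) = 57.5°.
The horizontal component of n points toward azimuth atan2(n_x, n_y) = 126°, the dip direction.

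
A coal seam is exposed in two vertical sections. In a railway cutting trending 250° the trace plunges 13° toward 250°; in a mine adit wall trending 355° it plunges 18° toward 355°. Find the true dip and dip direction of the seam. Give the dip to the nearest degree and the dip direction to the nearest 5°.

true dip 25°, dip direction 310°

Represent each trace as a vector plunging at its apparent dip toward its trend (east-north-up frame): v₁ = (-0.916, -0.333, -0.225), v₂ = (-0.083, 0.947, -0.309).
n = v₁ × v₂ = (-0.316, 0.264, 0.895) (taken with n_z > 0).
Dip δ = arctan(|n_h|/n_z) = arctan(0.412/0.895) = 24.7°.
Dip direction = atan2(-0.316, 0.264) = 310° (azimuth of n's horizontal projection).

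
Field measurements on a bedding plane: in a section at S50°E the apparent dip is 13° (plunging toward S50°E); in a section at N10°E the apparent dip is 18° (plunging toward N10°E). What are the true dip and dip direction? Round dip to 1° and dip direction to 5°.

true dip 29°, dip direction 065°

Represent each trace as a vector plunging at its apparent dip toward its trend (east-north-up frame): v₁ = (0.746, -0.626, -0.225), v₂ = (0.165, 0.937, -0.309).
Cross product v₁ × v₂ gives the pole to the plane: n ∝ (0.404, 0.194, 0.803).
Dip δ = arctan(|n_h|/n_z) = arctan(0.448/0.803) = 29.2°.
The horizontal component of n points toward azimuth atan2(n_x, n_y) = 64°, the dip direction.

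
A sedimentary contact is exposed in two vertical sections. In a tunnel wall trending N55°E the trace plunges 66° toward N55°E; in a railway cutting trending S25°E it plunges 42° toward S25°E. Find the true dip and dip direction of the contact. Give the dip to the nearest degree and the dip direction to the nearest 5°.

Represent each trace as a vector plunging at its apparent dip toward its trend (east-north-up frame): v₁ = (0.333, 0.233, -0.914), v₂ = (0.314, -0.674, -0.669).
The plane normal is n = v₁ × v₂ ∝ (0.771, 0.064, 0.298).
tan δ = √(n_x²+n_y²)/n_z = 0.774/0.298, so δ = 69.0°.
Dip direction = azimuth of (n_x, n_y) = atan2(0.771, 0.064) = 85°.

true dip 69°, dip direction 085°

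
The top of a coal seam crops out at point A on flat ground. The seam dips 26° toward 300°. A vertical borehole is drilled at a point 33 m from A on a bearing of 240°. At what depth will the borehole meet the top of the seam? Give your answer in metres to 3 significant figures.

The hole lies 60° from the dip direction, so the down-dip offset is 33 × cos 60° = 16.50 m.
Depth = down-dip offset × tan(dip) = 16.50 × tan 26° = 16.50 × 0.4877
Depth = 8.05 m

8.05 m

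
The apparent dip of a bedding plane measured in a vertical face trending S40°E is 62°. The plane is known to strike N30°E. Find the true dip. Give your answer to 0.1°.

The section is 70° from the strike.
tan(true dip) = tan 62° / sin 70° = 2.0014
δ = arctan(2.0014) = 63.45°

63.5°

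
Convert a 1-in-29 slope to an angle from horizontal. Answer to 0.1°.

tan θ = 1/29 = 0.0345
θ = arctan(0.0345) = 1.97°

2.0°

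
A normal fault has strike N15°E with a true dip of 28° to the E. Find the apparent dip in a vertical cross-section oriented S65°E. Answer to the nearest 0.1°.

27.6°

Angle between strike (N15°E) and section (S65°E): β = 80°.
tan α = tan 28° × sin 80° = 0.5317 × 0.9848 = 0.5236
apparent dip = arctan 0.5236 = 27.64°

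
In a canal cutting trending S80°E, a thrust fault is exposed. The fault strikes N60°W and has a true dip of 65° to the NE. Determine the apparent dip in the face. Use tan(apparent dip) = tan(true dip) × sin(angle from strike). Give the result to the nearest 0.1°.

Angle between strike (N60°W) and section (S80°E): β = 20°.
tan α = tan 65° × sin 20° = 2.1445 × 0.3420 = 0.7335
α = arctan(0.7335) = 36.26°

36.3°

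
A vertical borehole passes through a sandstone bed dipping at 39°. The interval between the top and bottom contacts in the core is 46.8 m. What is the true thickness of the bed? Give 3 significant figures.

True thickness t = h · cos(dip) = 46.8 × cos 39°
t = 46.8 × 0.7771 = 36.370 m

36.4 m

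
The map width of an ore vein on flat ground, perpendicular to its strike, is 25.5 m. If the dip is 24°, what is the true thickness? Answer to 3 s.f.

10.4 m

True thickness t = w · sin(dip) = 25.5 × sin 24°
t = 25.5 × 0.4067 = 10.372 m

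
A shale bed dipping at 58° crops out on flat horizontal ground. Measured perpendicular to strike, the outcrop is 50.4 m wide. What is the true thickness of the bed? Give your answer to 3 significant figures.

42.7 m

True thickness t = w · sin(dip) = 50.4 × sin 58°
t = 50.4 × 0.8480 = 42.742 m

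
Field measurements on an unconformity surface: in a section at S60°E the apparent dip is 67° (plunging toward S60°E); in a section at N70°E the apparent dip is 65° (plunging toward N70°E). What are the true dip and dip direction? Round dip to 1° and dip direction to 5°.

Each apparent-dip line lies in the plane. As unit vectors (x east, y north, z up), v₁ plunges 67°→S60°E and v₂ plunges 65°→N70°E.
n = v₁ × v₂ = (0.310, -0.059, 0.126) (taken with n_z > 0).
True dip = arccos(n_z / |n|) = arccos(0.3720) = 68.2°.
Dip direction = atan2(0.310, -0.059) = 101° (azimuth of n's horizontal projection).

true dip 68°, dip direction 100°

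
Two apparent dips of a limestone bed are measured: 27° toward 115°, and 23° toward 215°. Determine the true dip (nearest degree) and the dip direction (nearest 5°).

Represent each trace as a vector plunging at its apparent dip toward its trend (east-north-up frame): v₁ = (0.808, -0.377, -0.454), v₂ = (-0.528, -0.754, -0.391).
The plane normal is n = v₁ × v₂ ∝ (0.195, -0.555, 0.808).
tan δ = √(n_x²+n_y²)/n_z = 0.589/0.808, so δ = 36.1°.
Dip direction = atan2(0.195, -0.555) = 161° (azimuth of n's horizontal projection).

true dip 36°, dip direction 160°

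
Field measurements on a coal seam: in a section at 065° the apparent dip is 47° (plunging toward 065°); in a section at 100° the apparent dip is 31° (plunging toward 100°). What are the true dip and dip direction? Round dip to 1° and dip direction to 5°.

Represent each trace as a vector plunging at its apparent dip toward its trend (east-north-up frame): v₁ = (0.618, 0.288, -0.731), v₂ = (0.844, -0.149, -0.515).
n = v₁ × v₂ = (0.257, 0.299, 0.335) (taken with n_z > 0).
Dip δ = arctan(|n_h|/n_z) = arctan(0.394/0.335) = 49.6°.
Dip direction = azimuth of (n_x, n_y) = atan2(0.257, 0.299) = 41°.

true dip 50°, dip direction 040°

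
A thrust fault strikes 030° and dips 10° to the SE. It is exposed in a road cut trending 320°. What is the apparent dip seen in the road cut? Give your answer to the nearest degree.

9°

Angle between strike (030°) and section (320°): β = 70°.
tan(apparent dip) = tan 10° · sin 70° = 0.1657
α = arctan(0.1657) = 9.41°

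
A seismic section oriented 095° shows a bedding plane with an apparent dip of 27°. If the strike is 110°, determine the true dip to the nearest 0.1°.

β = acute angle between strike 110° and section 095° = 15°.
tan δ = tan α / sin β = tan 27° / sin 15° = 0.5095 / 0.2588 = 1.9687
δ = arctan(1.9687) = 63.07°

63.1°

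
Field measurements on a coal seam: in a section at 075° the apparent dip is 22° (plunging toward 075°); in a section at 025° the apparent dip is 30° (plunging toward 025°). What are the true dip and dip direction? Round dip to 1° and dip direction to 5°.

Each apparent-dip line lies in the plane. As unit vectors (x east, y north, z up), v₁ plunges 22°→075° and v₂ plunges 30°→025°.
The plane normal is n = v₁ × v₂ ∝ (0.174, 0.311, 0.615).
True dip = arccos(n_z / |n|) = arccos(0.8654) = 30.1°.
Dip direction = azimuth of (n_x, n_y) = atan2(0.174, 0.311) = 29°.

true dip 30°, dip direction 030°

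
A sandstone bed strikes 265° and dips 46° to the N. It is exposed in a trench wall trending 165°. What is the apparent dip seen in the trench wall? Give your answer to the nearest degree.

46°

Angle between strike (265°) and section (165°): β = 80°.
tan(apparent dip) = tan 46° · sin 80° = 1.0198
apparent dip = arctan 1.0198 = 45.56°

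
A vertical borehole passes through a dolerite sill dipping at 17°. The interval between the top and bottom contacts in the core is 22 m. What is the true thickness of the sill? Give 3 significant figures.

21.0 m

True thickness t = h · cos(dip) = 22 × cos 17°
t = 22 × 0.9563 = 21.039 m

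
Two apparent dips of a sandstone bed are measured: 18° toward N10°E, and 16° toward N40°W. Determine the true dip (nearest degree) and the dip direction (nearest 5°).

true dip 19°, dip direction 355°

Represent each trace as a vector plunging at its apparent dip toward its trend (east-north-up frame): v₁ = (0.165, 0.937, -0.309), v₂ = (-0.618, 0.736, -0.276).
n = v₁ × v₂ = (-0.031, 0.236, 0.700) (taken with n_z > 0).
Dip δ = arctan(|n_h|/n_z) = arctan(0.238/0.700) = 18.8°.
The horizontal component of n points toward azimuth atan2(n_x, n_y) = 353°, the dip direction.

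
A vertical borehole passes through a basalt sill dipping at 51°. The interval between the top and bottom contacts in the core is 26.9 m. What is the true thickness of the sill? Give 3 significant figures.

True thickness t = h · cos(dip) = 26.9 × cos 51°
t = 26.9 × 0.6293 = 16.929 m

16.9 m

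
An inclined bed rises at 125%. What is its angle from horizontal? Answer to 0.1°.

tan θ = 125/100 = 1.2500
θ = arctan(1.2500) = 51.34°

51.3°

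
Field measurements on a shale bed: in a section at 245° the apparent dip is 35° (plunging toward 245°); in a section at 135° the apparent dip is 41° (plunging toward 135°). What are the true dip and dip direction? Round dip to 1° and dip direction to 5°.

The two traces are lines in the plane: v₁ = (sin 245°·cos 35°, cos 245°·cos 35°, −sin 35°), v₂ = (sin 135°·cos 41°, cos 135°·cos 41°, −sin 41°).
n = v₁ × v₂ = (-0.079, -0.793, 0.581) (taken with n_z > 0).
Dip δ = arctan(|n_h|/n_z) = arctan(0.797/0.581) = 53.9°.
Dip direction = atan2(-0.079, -0.793) = 186° (azimuth of n's horizontal projection).

true dip 54°, dip direction 185°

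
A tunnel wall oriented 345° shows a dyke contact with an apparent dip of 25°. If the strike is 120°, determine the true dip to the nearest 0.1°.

β = acute angle between strike 120° and section 345° = 45°.
tan δ = tan α / sin β = tan 25° / sin 45° = 0.4663 / 0.7071 = 0.6595
δ = arctan(0.6595) = 33.40°

33.4°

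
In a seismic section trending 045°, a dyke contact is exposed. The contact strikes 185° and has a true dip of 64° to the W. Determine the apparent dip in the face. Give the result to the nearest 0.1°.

52.8°

Angle between strike (185°) and section (045°): β = 40°.
tan α = tan 64° × sin 40° = 2.0503 × 0.6428 = 1.3179
α = arctan(1.3179) = 52.81°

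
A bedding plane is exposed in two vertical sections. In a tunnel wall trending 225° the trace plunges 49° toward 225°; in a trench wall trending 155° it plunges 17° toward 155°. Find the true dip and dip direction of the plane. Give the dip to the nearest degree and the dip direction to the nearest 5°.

Represent each trace as a vector plunging at its apparent dip toward its trend (east-north-up frame): v₁ = (-0.464, -0.464, -0.755), v₂ = (0.404, -0.867, -0.292).
The plane normal is n = v₁ × v₂ ∝ (-0.518, -0.441, 0.590).
Dip δ = arctan(|n_h|/n_z) = arctan(0.680/0.590) = 49.1°.
Dip direction = atan2(-0.518, -0.441) = 230° (azimuth of n's horizontal projection).

true dip 49°, dip direction 230°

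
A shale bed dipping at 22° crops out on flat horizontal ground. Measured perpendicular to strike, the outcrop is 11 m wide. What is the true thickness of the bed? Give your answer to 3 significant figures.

4.12 m

True thickness t = w · sin(dip) = 11 × sin 22°
t = 11 × 0.3746 = 4.121 m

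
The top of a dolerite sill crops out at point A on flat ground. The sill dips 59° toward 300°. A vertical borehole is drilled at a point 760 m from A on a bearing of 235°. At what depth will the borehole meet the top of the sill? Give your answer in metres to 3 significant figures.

535 m

The hole lies 65° from the dip direction, so the down-dip offset is 760 × cos 65° = 321.19 m.
Depth = down-dip offset × tan(dip) = 321.19 × tan 59° = 321.19 × 1.6643
Depth = 534.55 m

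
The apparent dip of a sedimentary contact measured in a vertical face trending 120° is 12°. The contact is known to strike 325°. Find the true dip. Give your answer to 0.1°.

The section is 25° from the strike.
tan δ = tan α / sin β = tan 12° / sin 25° = 0.2126 / 0.4226 = 0.5030
δ = arctan(0.5030) = 26.70°

26.7°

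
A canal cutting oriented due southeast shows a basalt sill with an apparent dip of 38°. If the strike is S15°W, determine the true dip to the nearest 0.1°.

42.1°

The section is 60° from the strike.
tan δ = tan α / sin β = tan 38° / sin 60° = 0.7813 / 0.8660 = 0.9022
δ = arctan(0.9022) = 42.06°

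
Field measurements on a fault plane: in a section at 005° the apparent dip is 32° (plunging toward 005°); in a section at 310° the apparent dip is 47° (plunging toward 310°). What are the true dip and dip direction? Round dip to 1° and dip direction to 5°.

The two traces are lines in the plane: v₁ = (sin 5°·cos 32°, cos 5°·cos 32°, −sin 32°), v₂ = (sin 310°·cos 47°, cos 310°·cos 47°, −sin 47°).
The plane normal is n = v₁ × v₂ ∝ (-0.386, 0.331, 0.474).
Dip δ = arctan(|n_h|/n_z) = arctan(0.508/0.474) = 47.0°.
Dip direction = azimuth of (n_x, n_y) = atan2(-0.386, 0.331) = 311°.

true dip 47°, dip direction 310°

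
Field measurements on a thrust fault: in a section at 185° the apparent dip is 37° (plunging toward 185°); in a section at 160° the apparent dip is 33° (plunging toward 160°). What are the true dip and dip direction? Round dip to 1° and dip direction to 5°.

Represent each trace as a vector plunging at its apparent dip toward its trend (east-north-up frame): v₁ = (-0.070, -0.796, -0.602), v₂ = (0.287, -0.788, -0.545).
n = v₁ × v₂ = (-0.041, -0.211, 0.283) (taken with n_z > 0).
Dip δ = arctan(|n_h|/n_z) = arctan(0.214/0.283) = 37.2°.
Dip direction = azimuth of (n_x, n_y) = atan2(-0.041, -0.211) = 191°.

true dip 37°, dip direction 190°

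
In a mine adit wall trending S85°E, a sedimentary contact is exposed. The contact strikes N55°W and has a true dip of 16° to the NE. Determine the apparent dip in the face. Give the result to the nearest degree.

Angle between strike (N55°W) and section (S85°E): β = 30°.
tan(apparent dip) = tan 16° · sin 30° = 0.1434
apparent dip = arctan 0.1434 = 8.16°

8°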